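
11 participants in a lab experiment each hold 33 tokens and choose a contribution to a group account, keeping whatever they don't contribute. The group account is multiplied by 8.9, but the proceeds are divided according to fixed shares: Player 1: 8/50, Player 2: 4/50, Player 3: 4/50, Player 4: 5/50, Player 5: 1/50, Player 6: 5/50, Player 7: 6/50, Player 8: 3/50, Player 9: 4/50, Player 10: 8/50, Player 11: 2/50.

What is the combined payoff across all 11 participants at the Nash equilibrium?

A player with share s gets back 8.9·s per unit contributed, so full contribution is dominant for anyone with s > 1/8.9 = 0.1124 and zero contribution is dominant for anyone below.
Player 1, Player 7 and Player 10 clear that bar, contributing 33 each; the remaining 8 contribute 0. Total contributed: 99.
The group account pays out 8.9 × 99 = 881.10 in total (split across the unequal shares, but the aggregate is all that matters for the group sum).
The 8 free-riders keep 33 each, adding 264. Group total = 264 + 881.10 = 1145.10.

1145.10 tokens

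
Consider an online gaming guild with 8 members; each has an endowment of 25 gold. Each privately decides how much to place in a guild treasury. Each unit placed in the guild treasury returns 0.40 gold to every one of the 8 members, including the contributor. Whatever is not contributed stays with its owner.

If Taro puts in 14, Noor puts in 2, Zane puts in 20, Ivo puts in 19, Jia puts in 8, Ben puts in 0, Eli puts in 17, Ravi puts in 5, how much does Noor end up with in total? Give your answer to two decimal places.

Total contributed: 14 + 2 + 20 + 19 + 8 + 0 + 17 + 5 = 85.
Each receives 0.40 × 85 = 34.00 from the guild treasury.
Noor keeps 25 − 2 = 23, so Noor's payoff is 23 + 34.00 = 57.00.

57.00 gold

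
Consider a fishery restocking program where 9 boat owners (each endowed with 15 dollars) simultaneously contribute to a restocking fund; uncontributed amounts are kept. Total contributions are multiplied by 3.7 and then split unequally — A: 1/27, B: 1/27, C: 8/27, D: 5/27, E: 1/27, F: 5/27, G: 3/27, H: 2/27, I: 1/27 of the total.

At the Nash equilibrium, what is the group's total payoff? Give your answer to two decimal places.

A player with share s gets back 3.7·s per unit contributed, so full contribution is dominant for anyone with s > 1/3.7 = 0.2703 and zero contribution is dominant for anyone below.
C alone (share 8/27) is above the threshold, contributing 15; the remaining 8 contribute 0. Total contributed: 15.
The restocking fund pays out 3.7 × 15 = 55.50 in total (split across the unequal shares, but the aggregate is all that matters for the group sum).
The 8 free-riders keep 15 each, adding 120. Group total = 120 + 55.50 = 175.50.

175.50 dollars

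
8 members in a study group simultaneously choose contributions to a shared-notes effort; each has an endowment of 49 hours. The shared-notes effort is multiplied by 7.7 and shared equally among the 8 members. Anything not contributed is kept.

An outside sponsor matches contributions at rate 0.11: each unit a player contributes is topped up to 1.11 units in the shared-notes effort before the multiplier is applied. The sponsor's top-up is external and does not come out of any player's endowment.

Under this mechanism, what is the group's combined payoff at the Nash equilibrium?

With the mechanism, a contributed unit returns 7.7 × 1.11 / 8 = 1.0684 per unit of net cost to the contributor — now above 1 — so contributing fully is weakly dominant for every player.
At the Nash equilibrium everyone contributes 49. Group total payoff = 7.7 × 1.11 × 392 = 3350.42.

3350.42 hours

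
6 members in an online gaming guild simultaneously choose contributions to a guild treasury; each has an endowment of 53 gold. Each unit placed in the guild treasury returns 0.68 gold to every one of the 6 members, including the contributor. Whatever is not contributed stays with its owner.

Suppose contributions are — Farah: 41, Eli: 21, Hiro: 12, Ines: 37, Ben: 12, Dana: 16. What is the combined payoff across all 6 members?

746.12 gold

Total contributed: 41 + 21 + 12 + 37 + 12 + 16 = 139; total kept: 6 × 53 − 139 = 179.
The guild treasury pays out 0.68 × 6 × 139 = 567.12 in aggregate.
Group total = 179 + 567.12 = 746.12.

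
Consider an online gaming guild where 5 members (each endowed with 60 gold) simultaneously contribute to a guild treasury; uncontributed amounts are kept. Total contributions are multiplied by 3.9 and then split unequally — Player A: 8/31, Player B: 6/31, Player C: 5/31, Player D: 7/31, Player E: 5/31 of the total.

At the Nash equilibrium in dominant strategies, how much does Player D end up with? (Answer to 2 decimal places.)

For player j, contributing a unit is worthwhile iff 3.9 × (j's share) ≥ 1, i.e. iff j's share is at least 0.2564.
The only share above 0.2564 is Player A's 8/31, contributing 60; the remaining 4 contribute 0. Total contributed: 60.
Player D keeps 60 and receives 3.9 × 60 × 7/31 = 52.84 from the guild treasury, for a payoff of 112.84.

112.84 gold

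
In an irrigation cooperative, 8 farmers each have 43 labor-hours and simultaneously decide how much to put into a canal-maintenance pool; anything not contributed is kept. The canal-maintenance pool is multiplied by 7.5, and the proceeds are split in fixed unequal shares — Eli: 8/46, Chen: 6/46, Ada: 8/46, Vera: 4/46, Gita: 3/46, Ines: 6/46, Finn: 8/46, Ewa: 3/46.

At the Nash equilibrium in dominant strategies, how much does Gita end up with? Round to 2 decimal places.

Each unit j contributes comes back to j as 7.5 × (j's share), so j prefers to contribute only if that share exceeds 1/7.5 = 0.1333; otherwise keeping the unit dominates.
Eli, Ada and Finn clear that bar, contributing 43 each; the remaining 5 contribute 0. Total contributed: 129.
Gita keeps 43 and receives 7.5 × 129 × 3/46 = 63.10 from the canal-maintenance pool, for a payoff of 106.10.

106.10 labor-hours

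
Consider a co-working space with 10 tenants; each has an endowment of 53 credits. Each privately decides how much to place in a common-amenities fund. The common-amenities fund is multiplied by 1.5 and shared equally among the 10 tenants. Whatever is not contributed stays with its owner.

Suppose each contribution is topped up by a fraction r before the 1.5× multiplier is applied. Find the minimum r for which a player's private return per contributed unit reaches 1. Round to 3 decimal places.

5.667

With matching at rate r, one contributed unit becomes (1 + r) in the common-amenities fund and returns 1.5 × (1 + r) / 10 to the contributor.
Setting this equal to 1: 1 + r = 10/1.5 = 6.6667.
So the minimum matching rate is r = 6.6667 − 1 = 5.667.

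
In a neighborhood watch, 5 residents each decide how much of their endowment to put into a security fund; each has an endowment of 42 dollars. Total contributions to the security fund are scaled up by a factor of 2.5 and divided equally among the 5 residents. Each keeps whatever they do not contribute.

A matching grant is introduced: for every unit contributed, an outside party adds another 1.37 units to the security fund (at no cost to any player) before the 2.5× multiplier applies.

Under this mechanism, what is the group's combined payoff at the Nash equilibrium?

With the mechanism, a contributed unit returns 2.5 × 2.37 / 5 = 1.1850 per unit of net cost to the contributor — now above 1 — so contributing fully is weakly dominant for every player.
So the Nash equilibrium is full contribution by all 5; the group earns 2.5 × 2.37 × 210 = 1244.25.

1244.25 dollars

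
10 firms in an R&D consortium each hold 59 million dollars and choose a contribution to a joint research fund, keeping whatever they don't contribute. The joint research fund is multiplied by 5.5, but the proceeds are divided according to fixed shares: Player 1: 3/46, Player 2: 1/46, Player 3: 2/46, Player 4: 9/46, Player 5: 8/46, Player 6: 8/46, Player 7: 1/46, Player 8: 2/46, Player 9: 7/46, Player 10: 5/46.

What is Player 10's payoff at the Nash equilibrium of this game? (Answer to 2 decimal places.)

94.27 million dollars

A player with share s gets back 5.5·s per unit contributed, so full contribution is dominant for anyone with s > 1/5.5 = 0.1818 and zero contribution is dominant for anyone below.
Only Player 4 (9/46) clears that bar, contributing 59; the remaining 9 contribute 0. Total contributed: 59.
Player 10 keeps 59 and receives 5.5 × 59 × 5/46 = 35.27 from the joint research fund, for a payoff of 94.27.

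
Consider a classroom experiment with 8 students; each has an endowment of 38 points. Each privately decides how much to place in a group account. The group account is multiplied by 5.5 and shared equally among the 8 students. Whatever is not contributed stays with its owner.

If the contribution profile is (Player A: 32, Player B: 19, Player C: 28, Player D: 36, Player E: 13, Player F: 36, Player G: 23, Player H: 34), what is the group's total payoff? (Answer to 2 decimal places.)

Total contributed: 32 + 19 + 28 + 36 + 13 + 36 + 23 + 34 = 221; total kept: 8 × 38 − 221 = 83.
The group account pays out 5.5 × 221 = 1215.50 in aggregate.
Group total = 83 + 1215.50 = 1298.50.

1298.50 points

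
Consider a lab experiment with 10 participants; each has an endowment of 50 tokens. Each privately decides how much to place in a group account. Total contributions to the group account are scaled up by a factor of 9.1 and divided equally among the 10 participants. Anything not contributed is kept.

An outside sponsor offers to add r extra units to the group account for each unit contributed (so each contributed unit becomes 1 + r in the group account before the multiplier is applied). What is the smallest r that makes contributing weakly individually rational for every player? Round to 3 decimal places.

With matching at rate r, one contributed unit becomes (1 + r) in the group account and returns 9.1 × (1 + r) / 10 to the contributor.
Setting this equal to 1: 1 + r = 10/9.1 = 1.0989.
So the minimum matching rate is r = 1.0989 − 1 = 0.099.

0.099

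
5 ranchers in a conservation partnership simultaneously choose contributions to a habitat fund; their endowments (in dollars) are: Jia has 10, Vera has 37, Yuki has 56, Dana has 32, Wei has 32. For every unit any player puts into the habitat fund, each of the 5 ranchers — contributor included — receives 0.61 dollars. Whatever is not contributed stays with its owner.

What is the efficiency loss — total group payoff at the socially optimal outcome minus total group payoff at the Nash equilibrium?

342.35 dollars

The private return per contributed unit is 0.61 < 1 for everyone, so the Nash equilibrium is zero contribution and the group total is Σ E_j = 10 + 37 + 56 + 32 + 32 = 167.
Each contributed unit returns 3.050 to the group, so the social optimum is full contribution by everyone: group total = 3.050 × 167 = 509.35.
Efficiency loss = (3.050 − 1) × 167 = 342.35.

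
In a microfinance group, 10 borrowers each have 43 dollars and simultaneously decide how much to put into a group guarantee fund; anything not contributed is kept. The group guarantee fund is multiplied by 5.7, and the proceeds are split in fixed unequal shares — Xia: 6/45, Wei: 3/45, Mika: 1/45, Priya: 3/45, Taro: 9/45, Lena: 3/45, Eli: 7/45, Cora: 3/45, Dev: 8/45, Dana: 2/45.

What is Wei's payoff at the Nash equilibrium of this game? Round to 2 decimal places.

75.68 dollars

Each unit j contributes comes back to j as 5.7 × (j's share), so j prefers to contribute only if that share exceeds 1/5.7 = 0.1754; otherwise keeping the unit dominates.
Taro and Dev clear that bar, contributing 43 each; the remaining 8 contribute 0. Total contributed: 86.
Wei keeps 43 and receives 5.7 × 86 × 3/45 = 32.68 from the group guarantee fund, for a payoff of 75.68.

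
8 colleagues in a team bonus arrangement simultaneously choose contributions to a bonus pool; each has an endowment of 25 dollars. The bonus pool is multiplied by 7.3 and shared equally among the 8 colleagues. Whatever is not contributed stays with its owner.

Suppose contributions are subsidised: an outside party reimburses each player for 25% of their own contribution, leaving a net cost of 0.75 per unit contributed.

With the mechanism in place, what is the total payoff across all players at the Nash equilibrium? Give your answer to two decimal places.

The effective private return per unit is now (7.3/8) / 0.75 = 1.2167 > 1, so every player's dominant strategy flips to full contribution.
At the Nash equilibrium everyone contributes 25. Group total payoff = 8 × (25 × 0.25 + 7.3 × 25) = 1510.00.

1510.00 dollars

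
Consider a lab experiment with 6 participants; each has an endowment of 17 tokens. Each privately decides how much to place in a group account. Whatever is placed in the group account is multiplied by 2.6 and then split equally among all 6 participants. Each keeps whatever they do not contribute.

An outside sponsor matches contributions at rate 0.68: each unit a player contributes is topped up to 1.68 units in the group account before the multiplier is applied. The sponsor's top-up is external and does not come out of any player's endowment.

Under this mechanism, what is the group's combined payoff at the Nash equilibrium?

The effective private return is 2.6 × 1.68 / 6 = 0.7280, which is still under 1, so the mechanism doesn't change anyone's dominant strategy: zero contribution.
At the Nash equilibrium no one contributes; group total payoff = 6 × 17 = 102.

102.00 tokens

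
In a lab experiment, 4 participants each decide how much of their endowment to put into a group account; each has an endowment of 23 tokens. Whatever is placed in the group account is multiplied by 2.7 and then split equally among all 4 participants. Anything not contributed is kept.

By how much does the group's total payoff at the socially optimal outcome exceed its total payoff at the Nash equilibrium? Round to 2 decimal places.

Each contributed unit returns 2.7/4 = 0.6750 to its contributor — below 1 — so contributing 0 is dominant for every player. At the Nash equilibrium everyone keeps their 23, and the group total is 4 × 23 = 92.
Each contributed unit returns 2.700 to the group as a whole (0.6750 to each of 4 players), which exceeds 1, so the social optimum is full contribution: group total = 2.700 × 92 = 248.40.
Efficiency loss = 248.40 − 92 = 156.40.

156.40 tokens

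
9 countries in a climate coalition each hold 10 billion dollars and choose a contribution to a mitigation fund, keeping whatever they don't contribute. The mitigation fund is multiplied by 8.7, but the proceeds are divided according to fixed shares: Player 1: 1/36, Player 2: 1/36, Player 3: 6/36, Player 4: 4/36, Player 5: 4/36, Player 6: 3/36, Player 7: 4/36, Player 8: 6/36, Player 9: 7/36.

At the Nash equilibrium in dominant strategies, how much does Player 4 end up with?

39.00 billion dollars

A player with share s gets back 8.7·s per unit contributed, so full contribution is dominant for anyone with s > 1/8.7 = 0.1149 and zero contribution is dominant for anyone below.
Player 3, Player 8 and Player 9 are above the threshold, contributing 10 each; the remaining 6 contribute 0. Total contributed: 30.
Player 4 keeps 10 and receives 8.7 × 30 × 4/36 = 29.00 from the mitigation fund, for a payoff of 39.00.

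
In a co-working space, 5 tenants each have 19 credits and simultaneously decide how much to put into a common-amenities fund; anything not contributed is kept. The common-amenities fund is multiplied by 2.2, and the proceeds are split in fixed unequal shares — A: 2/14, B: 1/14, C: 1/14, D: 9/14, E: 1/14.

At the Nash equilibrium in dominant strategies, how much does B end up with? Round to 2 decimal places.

21.99 credits

A player with share s gets back 2.2·s per unit contributed, so full contribution is dominant for anyone with s > 1/2.2 = 0.4545 and zero contribution is dominant for anyone below.
D alone (share 9/14) is above the threshold, contributing 19; the remaining 4 contribute 0. Total contributed: 19.
B keeps 19 and receives 2.2 × 19 × 1/14 = 2.99 from the common-amenities fund, for a payoff of 21.99.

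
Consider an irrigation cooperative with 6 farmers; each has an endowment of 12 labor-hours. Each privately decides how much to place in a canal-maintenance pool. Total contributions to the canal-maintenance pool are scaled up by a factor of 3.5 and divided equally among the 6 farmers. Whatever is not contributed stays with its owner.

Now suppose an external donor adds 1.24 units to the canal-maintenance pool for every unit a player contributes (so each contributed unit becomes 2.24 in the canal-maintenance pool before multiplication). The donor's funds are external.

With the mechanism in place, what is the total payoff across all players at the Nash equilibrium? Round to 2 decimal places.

564.48 labor-hours

Under the mechanism each unit contributed yields 3.5 × 2.24 / 6 = 1.3067 back to its contributor per unit of net cost, which exceeds 1, making full contribution the dominant choice for everyone.
So the Nash equilibrium is full contribution by all 6; the group earns 3.5 × 2.24 × 72 = 564.48.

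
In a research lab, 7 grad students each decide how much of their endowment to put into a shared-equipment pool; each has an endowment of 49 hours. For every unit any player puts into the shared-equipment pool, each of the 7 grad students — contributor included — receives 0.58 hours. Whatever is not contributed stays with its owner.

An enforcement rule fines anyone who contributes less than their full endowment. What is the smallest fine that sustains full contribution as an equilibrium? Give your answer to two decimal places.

Given the others contribute fully, the best deviation is to contribute 0 (any partial contribution still incurs the fine and gives up units whose private return 0.58 is below 1).
Deviating from 49 to 0 saves 49 hours but forfeits the deviator's share of the drop in the shared-equipment pool: 0.58 × 49 = 28.42.
So the deviation gain is 49 − 28.42 = 20.58, and the fine must be at least 20.58 hours to wipe it out.

20.58 hours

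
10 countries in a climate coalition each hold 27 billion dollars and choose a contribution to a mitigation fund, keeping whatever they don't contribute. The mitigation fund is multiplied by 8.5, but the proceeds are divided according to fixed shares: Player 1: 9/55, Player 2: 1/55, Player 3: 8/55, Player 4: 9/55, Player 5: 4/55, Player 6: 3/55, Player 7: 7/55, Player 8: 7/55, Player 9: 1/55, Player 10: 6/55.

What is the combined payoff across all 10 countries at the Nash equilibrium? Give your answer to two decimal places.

1282.50 billion dollars

A player with share s gets back 8.5·s per unit contributed, so full contribution is dominant for anyone with s > 1/8.5 = 0.1176 and zero contribution is dominant for anyone below.
Player 1, Player 3, Player 4, Player 7 and Player 8 clear that bar, contributing 27 each; the remaining 5 contribute 0. Total contributed: 135.
The mitigation fund pays out 8.5 × 135 = 1147.50 in total (split across the unequal shares, but the aggregate is all that matters for the group sum).
The 5 free-riders keep 27 each, adding 135. Group total = 135 + 1147.50 = 1282.50.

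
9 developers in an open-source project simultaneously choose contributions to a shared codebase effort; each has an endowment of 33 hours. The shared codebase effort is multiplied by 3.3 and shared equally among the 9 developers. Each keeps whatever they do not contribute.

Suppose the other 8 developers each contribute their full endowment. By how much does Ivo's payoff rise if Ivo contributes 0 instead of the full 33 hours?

Switching from a contribution of 33 to 0 lets Ivo keep an extra 33 hours, but lowers the shared codebase effort by 33, which costs Ivo their own share of that drop: 3.3/9 × 33 = 12.10.
Net gain = 33 − 12.10 = 20.90. The private return per contributed unit (0.3667) is below 1, so free-riding is indeed the best response regardless of what the others do.

20.90 hours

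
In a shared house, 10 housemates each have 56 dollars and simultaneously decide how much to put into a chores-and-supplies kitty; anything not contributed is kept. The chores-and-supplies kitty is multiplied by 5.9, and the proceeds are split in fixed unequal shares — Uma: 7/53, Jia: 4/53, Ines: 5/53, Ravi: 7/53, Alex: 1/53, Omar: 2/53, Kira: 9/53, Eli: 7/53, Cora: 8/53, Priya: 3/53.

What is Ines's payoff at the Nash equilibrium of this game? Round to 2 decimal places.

Player j's private return per contributed unit is 5.9 × (j's share). Contributing is weakly dominant for j when that share is at least 1/5.9 = 0.1695, and contributing 0 is dominant otherwise.
The only share above 0.1695 is Kira's 9/53, contributing 56; the remaining 9 contribute 0. Total contributed: 56.
Ines keeps 56 and receives 5.9 × 56 × 5/53 = 31.17 from the chores-and-supplies kitty, for a payoff of 87.17.

87.17 dollars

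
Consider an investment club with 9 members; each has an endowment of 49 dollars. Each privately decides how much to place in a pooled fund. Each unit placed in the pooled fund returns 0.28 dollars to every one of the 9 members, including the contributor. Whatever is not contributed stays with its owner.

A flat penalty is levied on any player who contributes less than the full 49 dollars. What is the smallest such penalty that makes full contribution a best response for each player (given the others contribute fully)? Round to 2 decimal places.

Given the others contribute fully, the best deviation is to contribute 0 (any partial contribution still incurs the fine and gives up units whose private return 0.28 is below 1).
Deviating from 49 to 0 saves 49 dollars but forfeits the deviator's share of the drop in the pooled fund: 0.28 × 49 = 13.72.
So the deviation gain is 49 − 13.72 = 35.28, and the fine must be at least 35.28 dollars to wipe it out.

35.28 dollars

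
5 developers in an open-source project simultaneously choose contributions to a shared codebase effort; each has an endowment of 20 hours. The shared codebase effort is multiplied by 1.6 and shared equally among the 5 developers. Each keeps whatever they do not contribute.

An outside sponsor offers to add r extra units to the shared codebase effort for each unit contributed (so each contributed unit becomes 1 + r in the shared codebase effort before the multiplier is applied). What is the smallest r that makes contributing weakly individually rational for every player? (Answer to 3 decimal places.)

With matching at rate r, one contributed unit becomes (1 + r) in the shared codebase effort and returns 1.6 × (1 + r) / 5 to the contributor.
Setting this equal to 1: 1 + r = 5/1.6 = 3.1250.
So the minimum matching rate is r = 3.1250 − 1 = 2.125.

2.125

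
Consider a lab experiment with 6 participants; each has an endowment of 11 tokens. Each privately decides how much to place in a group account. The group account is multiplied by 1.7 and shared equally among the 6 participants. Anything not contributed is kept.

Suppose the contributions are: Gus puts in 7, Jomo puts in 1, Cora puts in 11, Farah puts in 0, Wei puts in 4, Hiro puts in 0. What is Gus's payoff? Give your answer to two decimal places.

Total contributed: 7 + 1 + 11 + 0 + 4 + 0 = 23.
Each receives 1.7 × 23 / 6 = 6.52 from the group account.
Gus keeps 11 − 7 = 4, so Gus's payoff is 4 + 6.52 = 10.52.

10.52 tokens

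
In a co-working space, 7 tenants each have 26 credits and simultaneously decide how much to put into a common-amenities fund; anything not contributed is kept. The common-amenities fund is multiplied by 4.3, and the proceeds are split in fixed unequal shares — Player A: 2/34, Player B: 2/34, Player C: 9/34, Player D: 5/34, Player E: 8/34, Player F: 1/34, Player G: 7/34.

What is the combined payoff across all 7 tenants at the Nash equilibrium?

For player j, contributing a unit is worthwhile iff 4.3 × (j's share) ≥ 1, i.e. iff j's share is at least 0.2326.
The shares above 0.2326 belong to Player C and Player E, contributing 26 each; the remaining 5 contribute 0. Total contributed: 52.
The common-amenities fund pays out 4.3 × 52 = 223.60 in total (split across the unequal shares, but the aggregate is all that matters for the group sum).
The 5 free-riders keep 26 each, adding 130. Group total = 130 + 223.60 = 353.60.

353.60 credits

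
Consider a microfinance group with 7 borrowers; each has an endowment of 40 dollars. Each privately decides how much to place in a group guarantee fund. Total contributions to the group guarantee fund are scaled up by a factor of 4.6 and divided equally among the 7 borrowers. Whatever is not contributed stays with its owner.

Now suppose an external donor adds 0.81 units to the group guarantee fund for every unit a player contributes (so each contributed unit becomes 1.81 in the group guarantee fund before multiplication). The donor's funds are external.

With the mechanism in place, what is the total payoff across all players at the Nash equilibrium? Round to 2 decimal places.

With the mechanism, a contributed unit returns 4.6 × 1.81 / 7 = 1.1894 per unit of net cost to the contributor — now above 1 — so contributing fully is weakly dominant for every player.
At the Nash equilibrium everyone contributes 40. Group total payoff = 4.6 × 1.81 × 280 = 2331.28.

2331.28 dollars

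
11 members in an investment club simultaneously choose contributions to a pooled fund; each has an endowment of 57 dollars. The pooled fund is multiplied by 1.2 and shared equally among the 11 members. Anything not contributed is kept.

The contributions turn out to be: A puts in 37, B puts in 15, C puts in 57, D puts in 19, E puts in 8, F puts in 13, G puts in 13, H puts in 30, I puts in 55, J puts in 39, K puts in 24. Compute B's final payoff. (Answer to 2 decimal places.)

75.82 dollars

Total contributed: 37 + 15 + 57 + 19 + 8 + 13 + 13 + 30 + 55 + 39 + 24 = 310.
Each receives 1.2 × 310 / 11 = 33.82 from the pooled fund.
B keeps 57 − 15 = 42, so B's payoff is 42 + 33.82 = 75.82.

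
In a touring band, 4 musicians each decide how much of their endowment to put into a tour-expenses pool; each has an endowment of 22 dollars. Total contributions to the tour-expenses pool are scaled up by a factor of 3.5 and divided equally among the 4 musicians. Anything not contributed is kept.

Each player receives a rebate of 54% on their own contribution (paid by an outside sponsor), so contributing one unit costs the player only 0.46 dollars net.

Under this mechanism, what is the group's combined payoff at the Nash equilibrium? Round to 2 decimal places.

355.52 dollars

With the mechanism, a contributed unit returns (3.5/4) / 0.46 = 1.9022 per unit of net cost to the contributor — now above 1 — so contributing fully is weakly dominant for every player.
So the Nash equilibrium is full contribution by all 4; the group earns 4 × (22 × 0.54 + 3.5 × 22) = 355.52.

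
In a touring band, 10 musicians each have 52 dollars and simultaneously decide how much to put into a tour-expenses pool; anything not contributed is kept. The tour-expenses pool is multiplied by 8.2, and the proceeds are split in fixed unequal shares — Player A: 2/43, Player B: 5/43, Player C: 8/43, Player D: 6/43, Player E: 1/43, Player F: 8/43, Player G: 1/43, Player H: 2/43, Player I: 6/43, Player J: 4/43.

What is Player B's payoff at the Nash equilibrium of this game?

250.33 dollars

A player with share s gets back 8.2·s per unit contributed, so full contribution is dominant for anyone with s > 1/8.2 = 0.1220 and zero contribution is dominant for anyone below.
Player C, Player D, Player F and Player I are above the threshold, contributing 52 each; the remaining 6 contribute 0. Total contributed: 208.
Player B keeps 52 and receives 8.2 × 208 × 5/43 = 198.33 from the tour-expenses pool, for a payoff of 250.33.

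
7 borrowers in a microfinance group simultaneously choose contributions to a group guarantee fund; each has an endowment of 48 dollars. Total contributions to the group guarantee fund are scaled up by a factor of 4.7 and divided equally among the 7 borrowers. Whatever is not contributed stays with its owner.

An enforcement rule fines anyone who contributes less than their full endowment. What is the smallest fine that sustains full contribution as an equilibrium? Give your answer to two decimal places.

15.77 dollars

Given the others contribute fully, the best deviation is to contribute 0 (any partial contribution still incurs the fine and gives up units whose private return 0.6714 is below 1).
Deviating from 48 to 0 saves 48 dollars but forfeits the deviator's share of the drop in the group guarantee fund: 4.7/7 × 48 = 32.23.
So the deviation gain is 48 − 32.23 = 15.77, and the fine must be at least 15.77 dollars to wipe it out.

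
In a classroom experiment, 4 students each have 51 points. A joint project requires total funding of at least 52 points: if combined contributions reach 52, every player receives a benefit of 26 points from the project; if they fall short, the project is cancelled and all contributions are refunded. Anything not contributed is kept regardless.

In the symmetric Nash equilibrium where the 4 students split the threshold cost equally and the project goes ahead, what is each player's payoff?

64 points

Equal share of the threshold: 52/4 = 13.
At this profile no one gains by cutting their contribution: any cut drops the total below 52, the project is cancelled, contributions are refunded, and the deviator ends with 51, which is less than 51 − 13 + 26 = 64. Contributing more than 13 just wastes the excess. So contributing exactly 13 is a best response.
Each player's payoff: 51 − 13 + 26 = 64.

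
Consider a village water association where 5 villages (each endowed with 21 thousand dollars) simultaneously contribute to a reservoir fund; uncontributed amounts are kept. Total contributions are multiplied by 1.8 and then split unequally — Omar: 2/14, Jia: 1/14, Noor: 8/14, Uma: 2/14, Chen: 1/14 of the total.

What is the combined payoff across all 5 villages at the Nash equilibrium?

121.80 thousand dollars

For player j, contributing a unit is worthwhile iff 1.8 × (j's share) ≥ 1, i.e. iff j's share is at least 0.5556.
Noor alone (share 8/14) is above the threshold, contributing 21; the remaining 4 contribute 0. Total contributed: 21.
The reservoir fund pays out 1.8 × 21 = 37.80 in total (split across the unequal shares, but the aggregate is all that matters for the group sum).
The 4 free-riders keep 21 each, adding 84. Group total = 84 + 37.80 = 121.80.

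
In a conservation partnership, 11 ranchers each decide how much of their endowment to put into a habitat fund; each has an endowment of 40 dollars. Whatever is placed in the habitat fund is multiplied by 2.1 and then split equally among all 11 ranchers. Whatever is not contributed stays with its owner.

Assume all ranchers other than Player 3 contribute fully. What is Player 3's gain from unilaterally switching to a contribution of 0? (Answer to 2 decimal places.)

32.36 dollars

Switching from a contribution of 40 to 0 lets Player 3 keep an extra 40 dollars, but lowers the habitat fund by 40, which costs Player 3 their own share of that drop: 2.1/11 × 40 = 7.64.
Net gain = 40 − 7.64 = 32.36. The private return per contributed unit (0.1909) is below 1, so free-riding is indeed the best response regardless of what the others do.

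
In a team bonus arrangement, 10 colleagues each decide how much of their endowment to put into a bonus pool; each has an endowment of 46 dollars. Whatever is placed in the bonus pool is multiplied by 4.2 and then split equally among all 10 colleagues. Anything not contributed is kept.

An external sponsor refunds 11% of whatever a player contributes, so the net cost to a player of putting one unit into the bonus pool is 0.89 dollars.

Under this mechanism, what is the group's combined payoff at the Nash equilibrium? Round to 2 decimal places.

460.00 dollars

With the mechanism, a contributed unit returns (4.2/10) / 0.89 = 0.4719 per unit of net cost — still below 1 — so contributing 0 remains dominant for every player.
Everyone keeps their endowment and the group total is 10 × 46 = 460.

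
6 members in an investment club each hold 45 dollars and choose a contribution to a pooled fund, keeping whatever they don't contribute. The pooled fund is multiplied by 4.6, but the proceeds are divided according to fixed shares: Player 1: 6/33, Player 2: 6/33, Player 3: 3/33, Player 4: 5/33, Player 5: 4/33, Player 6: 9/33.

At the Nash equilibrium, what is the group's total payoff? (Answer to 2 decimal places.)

A player with share s gets back 4.6·s per unit contributed, so full contribution is dominant for anyone with s > 1/4.6 = 0.2174 and zero contribution is dominant for anyone below.
Player 6 alone (share 9/33) is above the threshold, contributing 45; the remaining 5 contribute 0. Total contributed: 45.
The pooled fund pays out 4.6 × 45 = 207.00 in total (split across the unequal shares, but the aggregate is all that matters for the group sum).
The 5 free-riders keep 45 each, adding 225. Group total = 225 + 207.00 = 432.00.

432.00 dollars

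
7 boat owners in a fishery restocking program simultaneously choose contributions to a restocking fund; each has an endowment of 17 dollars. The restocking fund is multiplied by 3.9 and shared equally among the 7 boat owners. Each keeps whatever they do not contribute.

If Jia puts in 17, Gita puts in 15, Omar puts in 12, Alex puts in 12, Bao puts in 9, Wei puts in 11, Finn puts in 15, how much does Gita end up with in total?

52.70 dollars

Total contributed: 17 + 15 + 12 + 12 + 9 + 11 + 15 = 91.
Each receives 3.9 × 91 / 7 = 50.70 from the restocking fund.
Gita keeps 17 − 15 = 2, so Gita's payoff is 2 + 50.70 = 52.70.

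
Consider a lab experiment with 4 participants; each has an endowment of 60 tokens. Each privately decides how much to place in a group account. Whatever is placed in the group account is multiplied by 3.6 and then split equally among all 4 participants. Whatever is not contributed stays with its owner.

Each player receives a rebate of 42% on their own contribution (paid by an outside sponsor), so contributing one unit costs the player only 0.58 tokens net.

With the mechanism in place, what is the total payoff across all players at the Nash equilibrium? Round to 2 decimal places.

The effective private return per unit is now (3.6/4) / 0.58 = 1.5517 > 1, so every player's dominant strategy flips to full contribution.
At the Nash equilibrium everyone contributes 60. Group total payoff = 4 × (60 × 0.42 + 3.6 × 60) = 964.80.

964.80 tokens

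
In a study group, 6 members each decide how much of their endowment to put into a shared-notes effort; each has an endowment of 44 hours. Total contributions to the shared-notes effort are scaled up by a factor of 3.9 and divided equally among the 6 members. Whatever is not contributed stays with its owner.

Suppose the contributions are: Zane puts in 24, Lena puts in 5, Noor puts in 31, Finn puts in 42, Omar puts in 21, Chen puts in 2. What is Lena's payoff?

Total contributed: 24 + 5 + 31 + 42 + 21 + 2 = 125.
Each receives 3.9 × 125 / 6 = 81.25 from the shared-notes effort.
Lena keeps 44 − 5 = 39, so Lena's payoff is 39 + 81.25 = 120.25.

120.25 hours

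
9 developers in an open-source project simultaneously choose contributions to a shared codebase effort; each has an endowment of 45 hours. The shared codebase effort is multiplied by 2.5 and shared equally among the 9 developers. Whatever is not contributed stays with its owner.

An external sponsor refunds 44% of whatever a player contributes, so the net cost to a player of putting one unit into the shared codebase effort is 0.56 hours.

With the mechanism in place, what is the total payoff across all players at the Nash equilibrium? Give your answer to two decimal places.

With the mechanism, a contributed unit returns (2.5/9) / 0.56 = 0.4960 per unit of net cost — still below 1 — so contributing 0 remains dominant for every player.
At the Nash equilibrium no one contributes; group total payoff = 9 × 45 = 405.

405.00 hours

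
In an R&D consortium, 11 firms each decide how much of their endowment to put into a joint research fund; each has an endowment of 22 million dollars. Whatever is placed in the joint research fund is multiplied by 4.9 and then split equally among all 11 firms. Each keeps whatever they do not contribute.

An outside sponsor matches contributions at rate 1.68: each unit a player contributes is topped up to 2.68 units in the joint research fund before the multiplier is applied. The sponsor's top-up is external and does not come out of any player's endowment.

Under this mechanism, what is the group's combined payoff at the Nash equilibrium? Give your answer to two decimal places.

3177.94 million dollars

The effective private return per unit is now 4.9 × 2.68 / 11 = 1.1938 > 1, so every player's dominant strategy flips to full contribution.
So the Nash equilibrium is full contribution by all 11; the group earns 4.9 × 2.68 × 242 = 3177.94.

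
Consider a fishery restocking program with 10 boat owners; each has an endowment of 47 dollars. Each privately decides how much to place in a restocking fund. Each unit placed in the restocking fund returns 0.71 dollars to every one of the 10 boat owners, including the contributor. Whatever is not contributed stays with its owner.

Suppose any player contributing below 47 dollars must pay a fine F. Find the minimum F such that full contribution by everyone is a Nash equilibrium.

13.63 dollars

Given the others contribute fully, the best deviation is to contribute 0 (any partial contribution still incurs the fine and gives up units whose private return 0.71 is below 1).
Deviating from 47 to 0 saves 47 dollars but forfeits the deviator's share of the drop in the restocking fund: 0.71 × 47 = 33.37.
So the deviation gain is 47 − 33.37 = 13.63, and the fine must be at least 13.63 dollars to wipe it out.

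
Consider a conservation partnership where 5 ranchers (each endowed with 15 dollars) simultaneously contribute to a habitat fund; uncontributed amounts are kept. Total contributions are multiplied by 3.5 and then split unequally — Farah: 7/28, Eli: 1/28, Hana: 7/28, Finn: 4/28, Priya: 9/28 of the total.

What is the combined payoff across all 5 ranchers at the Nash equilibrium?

112.50 dollars

Each unit j contributes comes back to j as 3.5 × (j's share), so j prefers to contribute only if that share exceeds 1/3.5 = 0.2857; otherwise keeping the unit dominates.
Priya alone (share 9/28) is above the threshold, contributing 15; the remaining 4 contribute 0. Total contributed: 15.
The habitat fund pays out 3.5 × 15 = 52.50 in total (split across the unequal shares, but the aggregate is all that matters for the group sum).
The 4 free-riders keep 15 each, adding 60. Group total = 60 + 52.50 = 112.50.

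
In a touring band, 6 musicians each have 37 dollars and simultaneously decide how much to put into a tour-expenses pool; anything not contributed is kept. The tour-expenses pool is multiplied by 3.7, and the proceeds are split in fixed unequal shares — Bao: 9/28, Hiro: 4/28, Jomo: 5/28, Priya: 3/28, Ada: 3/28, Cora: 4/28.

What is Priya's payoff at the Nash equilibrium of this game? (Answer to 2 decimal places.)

51.67 dollars

For player j, contributing a unit is worthwhile iff 3.7 × (j's share) ≥ 1, i.e. iff j's share is at least 0.2703.
The only share above 0.2703 is Bao's 9/28, contributing 37; the remaining 5 contribute 0. Total contributed: 37.
Priya keeps 37 and receives 3.7 × 37 × 3/28 = 14.67 from the tour-expenses pool, for a payoff of 51.67.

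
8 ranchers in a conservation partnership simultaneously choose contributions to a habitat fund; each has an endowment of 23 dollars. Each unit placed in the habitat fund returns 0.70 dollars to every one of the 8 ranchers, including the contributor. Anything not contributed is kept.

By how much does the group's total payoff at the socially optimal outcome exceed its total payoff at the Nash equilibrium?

846.40 dollars

The private return per contributed unit is 0.70 < 1, so contributing 0 is dominant for every player. At the Nash equilibrium everyone keeps their 23, and the group total is 8 × 23 = 184.
Each contributed unit returns 5.600 to the group as a whole (0.70 to each of 8 players), which exceeds 1, so the social optimum is full contribution: group total = 5.600 × 184 = 1030.40.
Efficiency loss = 1030.40 − 184 = 846.40.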